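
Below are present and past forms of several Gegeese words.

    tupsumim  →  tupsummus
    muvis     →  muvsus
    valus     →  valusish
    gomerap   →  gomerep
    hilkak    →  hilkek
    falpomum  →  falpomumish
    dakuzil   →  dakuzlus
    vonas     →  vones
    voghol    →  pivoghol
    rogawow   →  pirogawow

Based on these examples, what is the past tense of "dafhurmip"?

dafhurmpus

vonas and muvis both end in -s yet inflect differently (vones, muvsus), so the final letter is not what conditions the rule; the last vowel is.
"dafhurmip" has last vowel 'i'. The stems whose last vowel is 'i' (dakuzil → dakuzlus, tupsumim → tupsummus, muvis → muvsus) delete the last vowel and add -us.
The other patterns: stems whose last vowel is 'a' change the last vowel to 'e'; stems whose last vowel is 'u' add -ish; stems whose last vowel is 'o' add the prefix pi-.
So dafhurmip → dafhurmpus.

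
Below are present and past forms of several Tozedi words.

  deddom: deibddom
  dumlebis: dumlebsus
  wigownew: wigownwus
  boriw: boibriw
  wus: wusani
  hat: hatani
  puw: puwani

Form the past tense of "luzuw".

puw and boriw both end in -w yet inflect differently (puwani, boibriw), so the final letter is not what conditions the rule; the number of vowels is.
"luzuw" has 2 vowels. The stems with 2 vowels (boriw → boibriw, deddom → deibddom) insert -ib- after the first vowel.
So luzuw → luibzuw.

luibzuw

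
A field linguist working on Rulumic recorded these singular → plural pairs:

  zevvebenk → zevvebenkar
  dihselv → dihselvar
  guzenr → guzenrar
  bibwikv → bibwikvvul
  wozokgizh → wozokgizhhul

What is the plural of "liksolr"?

"liksolr" has second-to-last letter 'l'. The one such stem in the data (dihselv → dihselvar) adds -ar, so the same rule applies.
So liksolr → liksolrar.

liksolrar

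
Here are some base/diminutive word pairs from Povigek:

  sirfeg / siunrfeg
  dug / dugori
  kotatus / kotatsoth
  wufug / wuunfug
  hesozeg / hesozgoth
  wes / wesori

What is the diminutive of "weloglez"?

weloglzoth

"weloglez" has 3 vowels. The stems with 3 vowels (hesozeg → hesozgoth, kotatus → kotatsoth) delete the last vowel and add -oth.
So weloglez → weloglzoth.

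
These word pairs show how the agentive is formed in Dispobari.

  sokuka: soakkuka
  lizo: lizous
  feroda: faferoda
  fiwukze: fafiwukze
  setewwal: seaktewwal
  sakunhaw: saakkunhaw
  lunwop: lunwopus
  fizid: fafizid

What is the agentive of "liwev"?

liwevus

feroda and sokuka both end in -a yet inflect differently (faferoda, soakkuka), so the final letter is not what conditions the rule; the first letter is.
"liwev" begins with l-. The stems beginning with l- (lunwop → lunwopus, lizo → lizous) add -us.
The other patterns: stems beginning with f- add the prefix fa-; stems beginning with s- insert -ak- after the first vowel.
So liwev → liwevus.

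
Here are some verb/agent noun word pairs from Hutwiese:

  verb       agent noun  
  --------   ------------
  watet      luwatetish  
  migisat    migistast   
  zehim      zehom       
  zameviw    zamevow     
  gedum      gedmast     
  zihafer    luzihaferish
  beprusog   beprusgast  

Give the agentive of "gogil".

gogol

"gogil" has last vowel 'i'. The stems whose last vowel is 'i' (zehim → zehom, zameviw → zamevow) change the last vowel to 'o'.
So gogil → gogol.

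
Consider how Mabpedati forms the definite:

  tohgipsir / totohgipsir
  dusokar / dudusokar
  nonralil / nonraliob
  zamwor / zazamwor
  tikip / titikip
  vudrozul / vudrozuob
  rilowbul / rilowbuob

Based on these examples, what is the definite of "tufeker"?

tutufeker

nonralil and tohgipsir both have last vowel 'i' yet inflect differently (nonraliob, totohgipsir), so the last vowel is not what conditions the rule; the final letter is.
"tufeker" ends in -r. The stems ending in -r (tohgipsir → totohgipsir, dusokar → dudusokar, zamwor → zazamwor) repeat the first consonant+vowel as a prefix.
So tufeker → tutufeker.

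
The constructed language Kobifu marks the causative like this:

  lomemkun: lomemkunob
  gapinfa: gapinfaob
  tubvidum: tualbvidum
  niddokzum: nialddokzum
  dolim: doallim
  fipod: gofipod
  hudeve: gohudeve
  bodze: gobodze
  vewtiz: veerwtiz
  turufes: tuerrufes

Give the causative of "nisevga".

nisevgaob

"nisevga" ends in -a. The one such stem in the data (gapinfa → gapinfaob) adds -ob, so the same rule applies.
The other patterns: stems ending in -m insert -al- after the first vowel; stems ending in -d or -e add the prefix go-; stems ending in -s or -z insert -er- after the first vowel.
So nisevga → nisevgaob.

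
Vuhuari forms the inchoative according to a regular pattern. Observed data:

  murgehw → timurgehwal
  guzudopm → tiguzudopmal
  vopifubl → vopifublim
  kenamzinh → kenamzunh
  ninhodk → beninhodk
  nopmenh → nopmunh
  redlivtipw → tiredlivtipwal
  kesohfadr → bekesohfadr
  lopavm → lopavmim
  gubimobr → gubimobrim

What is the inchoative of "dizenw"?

guzudopm and lopavm both end in -m yet inflect differently (tiguzudopmal, lopavmim), so the final letter is not what conditions the rule; the second-to-last letter is.
"dizenw" has second-to-last letter 'n'. The stems whose second-to-last letter is 'n' (kenamzinh → kenamzunh, nopmenh → nopmunh) change the last vowel to 'u'.
So dizenw → dizunw.

dizunw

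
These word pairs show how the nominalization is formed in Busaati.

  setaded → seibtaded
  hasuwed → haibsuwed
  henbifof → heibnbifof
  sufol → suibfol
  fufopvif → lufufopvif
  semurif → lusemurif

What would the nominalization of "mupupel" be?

"mupupel" has last vowel 'e'. The stems whose last vowel is 'e' (setaded → seibtaded, hasuwed → haibsuwed) insert -ib- after the first vowel.
The other pattern: stems whose last vowel is 'i' add the prefix lu-.
So mupupel → muibpupel.

muibpupel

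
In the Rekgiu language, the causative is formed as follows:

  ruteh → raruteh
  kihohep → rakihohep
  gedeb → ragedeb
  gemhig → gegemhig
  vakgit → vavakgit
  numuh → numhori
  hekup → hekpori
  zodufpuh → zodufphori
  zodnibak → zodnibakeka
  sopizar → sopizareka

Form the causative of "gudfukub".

ruteh and numuh both end in -h yet inflect differently (raruteh, numhori), so the final letter is not what conditions the rule; the last vowel is.
"gudfukub" has last vowel 'u'. The stems whose last vowel is 'u' (numuh → numhori, hekup → hekpori, zodufpuh → zodufphori) delete the last vowel and add -ori.
The other patterns: stems whose last vowel is 'e' add the prefix ra-; stems whose last vowel is 'i' repeat the first consonant+vowel as a prefix; stems whose last vowel is 'a' add -eka.
So gudfukub → gudfukbori.

gudfukbori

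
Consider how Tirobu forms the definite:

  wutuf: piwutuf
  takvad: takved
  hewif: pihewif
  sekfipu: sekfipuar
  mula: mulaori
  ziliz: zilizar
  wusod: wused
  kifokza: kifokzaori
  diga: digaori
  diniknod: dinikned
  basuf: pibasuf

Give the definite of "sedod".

"sedod" ends in -d. The stems ending in -d (takvad → takved, diniknod → dinikned, wusod → wused) change the last vowel to 'e'.
So sedod → seded.

seded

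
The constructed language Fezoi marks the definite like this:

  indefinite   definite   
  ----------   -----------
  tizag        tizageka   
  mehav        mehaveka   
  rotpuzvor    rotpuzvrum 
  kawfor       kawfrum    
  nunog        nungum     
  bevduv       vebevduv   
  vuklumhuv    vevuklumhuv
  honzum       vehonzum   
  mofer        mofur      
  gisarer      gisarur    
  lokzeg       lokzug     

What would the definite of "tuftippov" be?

tuftippvum

"tuftippov" has last vowel 'o'. The stems whose last vowel is 'o' (rotpuzvor → rotpuzvrum, kawfor → kawfrum, nunog → nungum) delete the last vowel and add -um.
So tuftippov → tuftippvum.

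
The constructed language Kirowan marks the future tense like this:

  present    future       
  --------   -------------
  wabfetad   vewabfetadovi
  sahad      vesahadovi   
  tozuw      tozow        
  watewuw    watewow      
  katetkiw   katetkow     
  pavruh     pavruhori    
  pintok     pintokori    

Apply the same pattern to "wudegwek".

wudegwekori

tozuw and pavruh both have last vowel 'u' yet inflect differently (tozow, pavruhori), so the last vowel is not what conditions the rule; the final letter is.
"wudegwek" ends in -k. The one such stem in the data (pintok → pintokori) adds -ori, so the same rule applies.
The other patterns: stems ending in -d add ve- … -ovi around the stem; stems ending in -w change the last vowel to 'o'.
So wudegwek → wudegwekori.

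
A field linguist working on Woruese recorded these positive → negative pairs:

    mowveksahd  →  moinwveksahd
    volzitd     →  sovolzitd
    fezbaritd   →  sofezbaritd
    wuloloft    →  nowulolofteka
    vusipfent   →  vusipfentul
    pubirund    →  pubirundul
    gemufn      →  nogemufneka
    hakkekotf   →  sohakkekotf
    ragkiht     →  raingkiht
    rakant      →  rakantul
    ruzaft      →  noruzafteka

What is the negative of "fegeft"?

nofegefteka

pubirund and volzitd both end in -d yet inflect differently (pubirundul, sovolzitd), so the final letter is not what conditions the rule; the second-to-last letter is.
"fegeft" has second-to-last letter 'f'. The stems whose second-to-last letter is 'f' (wuloloft → nowulolofteka, ruzaft → noruzafteka, gemufn → nogemufneka) add no- … -eka around the stem.
The other patterns: stems whose second-to-last letter is 'n' add -ul; stems whose second-to-last letter is 't' add the prefix so-; stems whose second-to-last letter is 'h' insert -in- after the first vowel.
So fegeft → nofegefteka.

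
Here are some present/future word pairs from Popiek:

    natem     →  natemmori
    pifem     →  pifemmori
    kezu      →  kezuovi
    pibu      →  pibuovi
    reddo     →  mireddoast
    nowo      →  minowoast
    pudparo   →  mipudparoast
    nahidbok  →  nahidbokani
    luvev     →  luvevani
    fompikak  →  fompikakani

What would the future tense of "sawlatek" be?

sawlatekani

"sawlatek" ends in -k. The stems ending in -k (nahidbok → nahidbokani, fompikak → fompikakani) add -ani.
The other patterns: stems ending in -m double the final consonant and add -ori; stems ending in -u add -ovi; stems ending in -o add mi- … -ast around the stem.
So sawlatek → sawlatekani.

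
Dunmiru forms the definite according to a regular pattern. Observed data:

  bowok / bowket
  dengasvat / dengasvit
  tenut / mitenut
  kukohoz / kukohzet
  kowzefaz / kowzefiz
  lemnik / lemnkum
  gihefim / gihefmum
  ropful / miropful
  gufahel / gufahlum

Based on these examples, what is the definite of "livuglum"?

milivuglum

"livuglum" has last vowel 'u'. The stems whose last vowel is 'u' (tenut → mitenut, ropful → miropful) add the prefix mi-.
So livuglum → milivuglum.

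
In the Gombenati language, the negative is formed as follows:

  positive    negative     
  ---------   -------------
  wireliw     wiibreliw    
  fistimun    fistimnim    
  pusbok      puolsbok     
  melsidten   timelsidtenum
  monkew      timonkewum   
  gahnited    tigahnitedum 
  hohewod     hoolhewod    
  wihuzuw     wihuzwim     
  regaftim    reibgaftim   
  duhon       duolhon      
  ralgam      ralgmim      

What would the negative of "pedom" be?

peoldom

hohewod and gahnited both end in -d yet inflect differently (hoolhewod, tigahnitedum), so the final letter is not what conditions the rule; the last vowel is.
"pedom" has last vowel 'o'. The stems whose last vowel is 'o' (duhon → duolhon, hohewod → hoolhewod, pusbok → puolsbok) insert -ol- after the first vowel.
The other patterns: stems whose last vowel is 'i' insert -ib- after the first vowel; stems whose last vowel is 'e' add ti- … -um around the stem; stems whose last vowel is 'a' or 'u' delete the last vowel and add -im.
So pedom → peoldom.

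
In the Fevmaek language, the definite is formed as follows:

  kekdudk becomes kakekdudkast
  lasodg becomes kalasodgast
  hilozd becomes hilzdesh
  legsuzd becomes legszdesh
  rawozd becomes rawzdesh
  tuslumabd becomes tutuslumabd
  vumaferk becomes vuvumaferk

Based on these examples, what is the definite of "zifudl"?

"zifudl" has second-to-last letter 'd'. The stems whose second-to-last letter is 'd' (kekdudk → kakekdudkast, lasodg → kalasodgast) add ka- … -ast around the stem.
So zifudl → kazifudlast.

kazifudlast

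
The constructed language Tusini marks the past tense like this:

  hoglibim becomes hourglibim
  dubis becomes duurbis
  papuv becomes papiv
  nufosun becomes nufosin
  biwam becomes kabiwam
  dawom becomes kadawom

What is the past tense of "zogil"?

zourgil

"zogil" has last vowel 'i'. The stems whose last vowel is 'i' (hoglibim → hourglibim, dubis → duurbis) insert -ur- after the first vowel.
The other patterns: stems whose last vowel is 'u' change the last vowel to 'i'; stems whose last vowel is 'a' or 'o' add the prefix ka-.
So zogil → zourgil.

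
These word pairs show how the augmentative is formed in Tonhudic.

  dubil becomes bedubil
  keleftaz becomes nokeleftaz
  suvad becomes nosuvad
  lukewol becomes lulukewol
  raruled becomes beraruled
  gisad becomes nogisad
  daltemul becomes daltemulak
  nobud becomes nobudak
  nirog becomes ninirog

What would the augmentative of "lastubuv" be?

lastubuvak

"lastubuv" has last vowel 'u'. The stems whose last vowel is 'u' (daltemul → daltemulak, nobud → nobudak) add -ak.
So lastubuv → lastubuvak.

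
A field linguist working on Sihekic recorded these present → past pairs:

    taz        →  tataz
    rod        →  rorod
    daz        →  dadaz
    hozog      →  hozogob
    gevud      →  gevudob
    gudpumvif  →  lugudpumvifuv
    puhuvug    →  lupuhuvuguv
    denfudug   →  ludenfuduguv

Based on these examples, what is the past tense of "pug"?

rod and gevud both end in -d yet inflect differently (rorod, gevudob), so the final letter is not what conditions the rule; the number of vowels is.
"pug" has 1 vowel. The stems with 1 vowel (taz → tataz, rod → rorod, daz → dadaz) repeat the first consonant+vowel as a prefix.
The other patterns: stems with 2 vowels add -ob; stems with 3 vowels add lu- … -uv around the stem.
So pug → pupug.

pupug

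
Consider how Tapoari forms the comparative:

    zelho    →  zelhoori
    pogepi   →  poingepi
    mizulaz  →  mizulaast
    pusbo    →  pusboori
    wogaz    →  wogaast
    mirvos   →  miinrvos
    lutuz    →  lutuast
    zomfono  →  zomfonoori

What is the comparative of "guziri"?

guinziri

zelho and mirvos both have last vowel 'o' yet inflect differently (zelhoori, miinrvos), so the last vowel is not what conditions the rule; the final letter is.
"guziri" ends in -i. The one such stem in the data (pogepi → poingepi) inserts -in- after the first vowel (as does mirvos), so the same rule applies.
The other patterns: stems ending in -z drop the final letter and add -ast; stems ending in -o add -ori.
So guziri → guinziri.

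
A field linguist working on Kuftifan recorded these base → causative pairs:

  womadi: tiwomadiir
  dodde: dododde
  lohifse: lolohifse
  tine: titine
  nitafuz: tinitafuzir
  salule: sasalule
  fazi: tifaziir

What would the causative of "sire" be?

sisire

lohifse and nitafuz both have 3 vowels yet inflect differently (lolohifse, tinitafuzir), so the number of vowels is not what conditions the rule; the final letter is.
"sire" ends in -e. The stems ending in -e (lohifse → lolohifse, salule → sasalule, tine → titine) repeat the first consonant+vowel as a prefix.
So sire → sisire.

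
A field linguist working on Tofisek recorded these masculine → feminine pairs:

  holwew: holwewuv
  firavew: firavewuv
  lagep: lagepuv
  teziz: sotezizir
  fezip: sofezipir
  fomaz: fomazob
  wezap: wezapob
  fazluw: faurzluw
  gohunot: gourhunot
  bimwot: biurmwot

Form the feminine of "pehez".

lagep and fezip both end in -p yet inflect differently (lagepuv, sofezipir), so the final letter is not what conditions the rule; the last vowel is.
"pehez" has last vowel 'e'. The stems whose last vowel is 'e' (holwew → holwewuv, firavew → firavewuv, lagep → lagepuv) add -uv.
The other patterns: stems whose last vowel is 'i' add so- … -ir around the stem; stems whose last vowel is 'a' add -ob; stems whose last vowel is 'o' or 'u' insert -ur- after the first vowel.
So pehez → pehezuv.

pehezuv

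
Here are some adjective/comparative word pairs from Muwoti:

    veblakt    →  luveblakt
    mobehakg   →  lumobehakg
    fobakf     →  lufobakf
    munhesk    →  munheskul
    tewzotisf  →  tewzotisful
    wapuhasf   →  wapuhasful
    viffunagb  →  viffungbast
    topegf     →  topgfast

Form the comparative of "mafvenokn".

fobakf and tewzotisf both end in -f yet inflect differently (lufobakf, tewzotisful), so the final letter is not what conditions the rule; the second-to-last letter is.
"mafvenokn" has second-to-last letter 'k'. The stems whose second-to-last letter is 'k' (veblakt → luveblakt, mobehakg → lumobehakg, fobakf → lufobakf) add the prefix lu-.
The other patterns: stems whose second-to-last letter is 's' add -ul; stems whose second-to-last letter is 'g' delete the last vowel and add -ast.
So mafvenokn → lumafvenokn.

lumafvenokn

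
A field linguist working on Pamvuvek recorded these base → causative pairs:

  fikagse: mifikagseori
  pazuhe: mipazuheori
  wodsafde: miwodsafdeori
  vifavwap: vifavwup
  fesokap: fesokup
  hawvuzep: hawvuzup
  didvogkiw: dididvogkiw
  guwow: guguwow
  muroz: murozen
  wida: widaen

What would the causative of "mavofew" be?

mamavofew

"mavofew" ends in -w. The stems ending in -w (didvogkiw → dididvogkiw, guwow → guguwow) repeat the first consonant+vowel as a prefix.
The other patterns: stems ending in -e add mi- … -ori around the stem; stems ending in -p change the last vowel to 'u'; stems ending in -a or -z add -en.
So mavofew → mamavofew.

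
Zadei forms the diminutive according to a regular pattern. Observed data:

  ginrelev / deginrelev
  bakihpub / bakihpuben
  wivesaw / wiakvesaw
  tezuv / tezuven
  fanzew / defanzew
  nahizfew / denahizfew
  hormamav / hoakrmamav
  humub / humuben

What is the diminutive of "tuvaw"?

ginrelev and hormamav both end in -v yet inflect differently (deginrelev, hoakrmamav), so the final letter is not what conditions the rule; the last vowel is.
"tuvaw" has last vowel 'a'. The stems whose last vowel is 'a' (hormamav → hoakrmamav, wivesaw → wiakvesaw) insert -ak- after the first vowel.
The other patterns: stems whose last vowel is 'e' add the prefix de-; stems whose last vowel is 'u' add -en.
So tuvaw → tuakvaw.

tuakvaw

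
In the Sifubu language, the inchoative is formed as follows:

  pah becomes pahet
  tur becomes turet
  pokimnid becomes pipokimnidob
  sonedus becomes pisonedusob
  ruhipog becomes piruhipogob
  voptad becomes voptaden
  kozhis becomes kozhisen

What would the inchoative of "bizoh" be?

kozhis and sonedus both end in -s yet inflect differently (kozhisen, pisonedusob), so the final letter is not what conditions the rule; the number of vowels is.
"bizoh" has 2 vowels. The stems with 2 vowels (kozhis → kozhisen, voptad → voptaden) add -en.
So bizoh → bizohen.

bizohen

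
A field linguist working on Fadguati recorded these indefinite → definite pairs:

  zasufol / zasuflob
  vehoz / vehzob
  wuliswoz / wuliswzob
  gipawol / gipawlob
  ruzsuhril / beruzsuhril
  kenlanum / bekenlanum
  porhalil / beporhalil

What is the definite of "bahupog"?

bahupgob

"bahupog" has last vowel 'o'. The stems whose last vowel is 'o' (zasufol → zasuflob, vehoz → vehzob, wuliswoz → wuliswzob) delete the last vowel and add -ob.
So bahupog → bahupgob.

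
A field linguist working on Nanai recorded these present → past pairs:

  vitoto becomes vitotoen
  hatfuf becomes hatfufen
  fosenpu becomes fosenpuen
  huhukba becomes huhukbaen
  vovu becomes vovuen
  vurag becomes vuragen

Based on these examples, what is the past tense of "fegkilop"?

Every pair shown (vitoto → vitotoen, hatfuf → hatfufen, fosenpu → fosenpuen, …) follows the same rule: add -en.
So fegkilop → fegkilopen.

fegkilopen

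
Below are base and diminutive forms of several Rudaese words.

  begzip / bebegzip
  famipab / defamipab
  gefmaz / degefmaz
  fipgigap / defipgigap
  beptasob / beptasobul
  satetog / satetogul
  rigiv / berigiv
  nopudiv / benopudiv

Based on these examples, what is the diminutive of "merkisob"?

begzip and fipgigap both end in -p yet inflect differently (bebegzip, defipgigap), so the final letter is not what conditions the rule; the last vowel is.
"merkisob" has last vowel 'o'. The stems whose last vowel is 'o' (beptasob → beptasobul, satetog → satetogul) add -ul.
So merkisob → merkisobul.

merkisobul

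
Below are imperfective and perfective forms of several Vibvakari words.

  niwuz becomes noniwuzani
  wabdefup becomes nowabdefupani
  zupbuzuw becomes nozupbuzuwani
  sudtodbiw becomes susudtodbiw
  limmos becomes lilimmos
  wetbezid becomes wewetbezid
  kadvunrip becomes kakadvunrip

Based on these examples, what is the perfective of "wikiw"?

wiwikiw

"wikiw" has last vowel 'i'. The stems whose last vowel is 'i' (sudtodbiw → susudtodbiw, wetbezid → wewetbezid, kadvunrip → kakadvunrip) repeat the first consonant+vowel as a prefix.
The other pattern: stems whose last vowel is 'u' add no- … -ani around the stem.
So wikiw → wiwikiw.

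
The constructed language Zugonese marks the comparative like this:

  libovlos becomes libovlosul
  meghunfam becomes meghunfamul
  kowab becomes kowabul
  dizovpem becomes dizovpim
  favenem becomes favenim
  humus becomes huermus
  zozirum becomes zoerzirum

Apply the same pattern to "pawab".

"pawab" has last vowel 'a'. The stems whose last vowel is 'a' (meghunfam → meghunfamul, kowab → kowabul) add -ul.
The other patterns: stems whose last vowel is 'e' change the last vowel to 'i'; stems whose last vowel is 'u' insert -er- after the first vowel.
So pawab → pawabul.

pawabul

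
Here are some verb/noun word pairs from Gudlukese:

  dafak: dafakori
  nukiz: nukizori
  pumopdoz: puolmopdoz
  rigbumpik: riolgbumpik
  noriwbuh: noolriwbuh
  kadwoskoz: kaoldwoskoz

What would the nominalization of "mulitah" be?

muollitah

nukiz and pumopdoz both end in -z yet inflect differently (nukizori, puolmopdoz), so the final letter is not what conditions the rule; the number of vowels is.
"mulitah" has 3 vowels. The stems with 3 vowels (pumopdoz → puolmopdoz, rigbumpik → riolgbumpik, noriwbuh → noolriwbuh) insert -ol- after the first vowel.
The other pattern: stems with 2 vowels add -ori.
So mulitah → muollitah.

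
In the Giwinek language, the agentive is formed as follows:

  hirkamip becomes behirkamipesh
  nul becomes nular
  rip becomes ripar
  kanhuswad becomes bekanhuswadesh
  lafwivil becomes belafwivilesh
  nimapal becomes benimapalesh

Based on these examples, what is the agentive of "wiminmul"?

"wiminmul" has 3 vowels. The stems with 3 vowels (lafwivil → belafwivilesh, nimapal → benimapalesh, hirkamip → behirkamipesh) add be- … -esh around the stem.
The other pattern: stems with 1 vowel add -ar.
So wiminmul → bewiminmulesh.

bewiminmulesh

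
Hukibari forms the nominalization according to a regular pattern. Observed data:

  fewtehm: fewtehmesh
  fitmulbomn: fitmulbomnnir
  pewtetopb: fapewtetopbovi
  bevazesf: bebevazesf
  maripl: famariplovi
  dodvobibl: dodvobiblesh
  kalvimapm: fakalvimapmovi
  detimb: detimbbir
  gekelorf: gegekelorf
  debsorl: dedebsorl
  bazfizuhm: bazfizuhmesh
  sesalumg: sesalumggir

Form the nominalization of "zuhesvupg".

dodvobibl and maripl both end in -l yet inflect differently (dodvobiblesh, famariplovi), so the final letter is not what conditions the rule; the second-to-last letter is.
"zuhesvupg" has second-to-last letter 'p'. The stems whose second-to-last letter is 'p' (maripl → famariplovi, kalvimapm → fakalvimapmovi, pewtetopb → fapewtetopbovi) add fa- … -ovi around the stem.
The other patterns: stems whose second-to-last letter is 'b' or 'h' add -esh; stems whose second-to-last letter is 'm' double the final consonant and add -ir; stems whose second-to-last letter is 'r' or 's' repeat the first consonant+vowel as a prefix.
So zuhesvupg → fazuhesvupgovi.

fazuhesvupgovi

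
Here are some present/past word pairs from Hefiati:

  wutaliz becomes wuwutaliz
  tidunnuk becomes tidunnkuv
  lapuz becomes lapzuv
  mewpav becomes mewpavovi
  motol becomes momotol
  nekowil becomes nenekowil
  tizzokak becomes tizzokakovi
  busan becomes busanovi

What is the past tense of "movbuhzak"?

movbuhzakovi

"movbuhzak" has last vowel 'a'. The stems whose last vowel is 'a' (busan → busanovi, tizzokak → tizzokakovi, mewpav → mewpavovi) add -ovi.
The other patterns: stems whose last vowel is 'u' delete the last vowel and add -uv; stems whose last vowel is 'i' or 'o' repeat the first consonant+vowel as a prefix.
So movbuhzak → movbuhzakovi.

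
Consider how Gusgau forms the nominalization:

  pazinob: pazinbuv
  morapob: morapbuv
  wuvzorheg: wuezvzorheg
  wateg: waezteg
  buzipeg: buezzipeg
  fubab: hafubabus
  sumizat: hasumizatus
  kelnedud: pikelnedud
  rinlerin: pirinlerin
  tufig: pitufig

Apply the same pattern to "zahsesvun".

pizahsesvun

"zahsesvun" has last vowel 'u'. The one such stem in the data (kelnedud → pikelnedud) adds the prefix pi-, so the same rule applies.
The other patterns: stems whose last vowel is 'o' delete the last vowel and add -uv; stems whose last vowel is 'e' insert -ez- after the first vowel; stems whose last vowel is 'a' add ha- … -us around the stem.
So zahsesvun → pizahsesvun.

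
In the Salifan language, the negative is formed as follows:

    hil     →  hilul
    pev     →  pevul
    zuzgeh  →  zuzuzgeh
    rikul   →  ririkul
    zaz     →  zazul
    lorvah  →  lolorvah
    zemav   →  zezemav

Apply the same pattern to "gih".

gihul

rikul and hil both end in -l yet inflect differently (ririkul, hilul), so the final letter is not what conditions the rule; the number of vowels is.
"gih" has 1 vowel. The stems with 1 vowel (zaz → zazul, hil → hilul, pev → pevul) add -ul.
So gih → gihul.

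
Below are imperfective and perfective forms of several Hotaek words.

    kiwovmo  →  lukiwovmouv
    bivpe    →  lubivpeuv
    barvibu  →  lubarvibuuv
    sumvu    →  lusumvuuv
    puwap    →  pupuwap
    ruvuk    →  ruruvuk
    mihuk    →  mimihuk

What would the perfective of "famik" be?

fafamik

barvibu and ruvuk both have last vowel 'u' yet inflect differently (lubarvibuuv, ruruvuk), so the last vowel is not what conditions the rule; whether the stem ends in a vowel or a consonant is.
"famik" ends in a consonant. The stems ending in a consonant (puwap → pupuwap, ruvuk → ruruvuk, mihuk → mimihuk) repeat the first consonant+vowel as a prefix.
The other pattern: stems ending in a vowel add lu- … -uv around the stem.
So famik → fafamik.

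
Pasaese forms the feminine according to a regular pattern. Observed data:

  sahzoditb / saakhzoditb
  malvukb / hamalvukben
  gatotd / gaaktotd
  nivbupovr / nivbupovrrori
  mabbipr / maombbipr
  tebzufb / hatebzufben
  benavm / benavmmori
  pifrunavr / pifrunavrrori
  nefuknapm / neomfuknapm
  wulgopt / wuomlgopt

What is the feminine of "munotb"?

"munotb" has second-to-last letter 't'. The stems whose second-to-last letter is 't' (gatotd → gaaktotd, sahzoditb → saakhzoditb) insert -ak- after the first vowel.
So munotb → muaknotb.

muaknotb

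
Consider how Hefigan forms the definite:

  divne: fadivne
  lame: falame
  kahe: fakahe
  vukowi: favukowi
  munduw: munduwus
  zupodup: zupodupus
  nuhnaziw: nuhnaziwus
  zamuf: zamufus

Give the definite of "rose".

farose

vukowi and nuhnaziw both have last vowel 'i' yet inflect differently (favukowi, nuhnaziwus), so the last vowel is not what conditions the rule; whether the stem ends in a vowel or a consonant is.
"rose" ends in a vowel. The stems ending in a vowel (divne → fadivne, lame → falame, kahe → fakahe) add the prefix fa-.
The other pattern: stems ending in a consonant add -us.
So rose → farose.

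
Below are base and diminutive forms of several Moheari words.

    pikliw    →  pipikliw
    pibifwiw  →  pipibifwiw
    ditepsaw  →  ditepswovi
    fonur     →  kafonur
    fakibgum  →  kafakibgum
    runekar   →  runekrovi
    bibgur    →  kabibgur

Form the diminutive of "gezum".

pibifwiw and ditepsaw both end in -w yet inflect differently (pipibifwiw, ditepswovi), so the final letter is not what conditions the rule; the last vowel is.
"gezum" has last vowel 'u'. The stems whose last vowel is 'u' (fonur → kafonur, bibgur → kabibgur, fakibgum → kafakibgum) add the prefix ka-.
The other patterns: stems whose last vowel is 'i' repeat the first consonant+vowel as a prefix; stems whose last vowel is 'a' delete the last vowel and add -ovi.
So gezum → kagezum.

kagezum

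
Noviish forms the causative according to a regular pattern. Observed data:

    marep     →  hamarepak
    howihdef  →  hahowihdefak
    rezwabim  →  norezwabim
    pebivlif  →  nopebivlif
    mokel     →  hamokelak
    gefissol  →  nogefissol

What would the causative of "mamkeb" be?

hamamkebak

"mamkeb" has last vowel 'e'. The stems whose last vowel is 'e' (marep → hamarepak, howihdef → hahowihdefak, mokel → hamokelak) add ha- … -ak around the stem.
So mamkeb → hamamkebak.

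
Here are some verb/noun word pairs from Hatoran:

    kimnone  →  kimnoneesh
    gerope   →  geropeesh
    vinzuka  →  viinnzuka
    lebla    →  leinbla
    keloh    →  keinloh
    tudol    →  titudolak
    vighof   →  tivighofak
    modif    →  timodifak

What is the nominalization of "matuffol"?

timatuffolak

"matuffol" ends in -l. The one such stem in the data (tudol → titudolak) adds ti- … -ak around the stem, so the same rule applies.
So matuffol → timatuffolak.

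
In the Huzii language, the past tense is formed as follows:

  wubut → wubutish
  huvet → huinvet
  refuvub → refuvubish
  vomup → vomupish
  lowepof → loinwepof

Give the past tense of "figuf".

"figuf" has last vowel 'u'. The stems whose last vowel is 'u' (wubut → wubutish, vomup → vomupish, refuvub → refuvubish) add -ish.
The other pattern: stems whose last vowel is 'e' or 'o' insert -in- after the first vowel.
So figuf → figufish.

figufish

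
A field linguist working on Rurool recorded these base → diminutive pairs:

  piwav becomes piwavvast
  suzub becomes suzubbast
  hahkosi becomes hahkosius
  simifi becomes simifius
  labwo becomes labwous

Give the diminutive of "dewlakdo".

dewlakdous

suzub and simifi both begin with s- yet inflect differently (suzubbast, simifius), so the first letter is not what conditions the rule; whether the stem ends in a vowel or a consonant is.
"dewlakdo" ends in a vowel. The stems ending in a vowel (hahkosi → hahkosius, simifi → simifius, labwo → labwous) add -us.
The other pattern: stems ending in a consonant double the final consonant and add -ast.
So dewlakdo → dewlakdous.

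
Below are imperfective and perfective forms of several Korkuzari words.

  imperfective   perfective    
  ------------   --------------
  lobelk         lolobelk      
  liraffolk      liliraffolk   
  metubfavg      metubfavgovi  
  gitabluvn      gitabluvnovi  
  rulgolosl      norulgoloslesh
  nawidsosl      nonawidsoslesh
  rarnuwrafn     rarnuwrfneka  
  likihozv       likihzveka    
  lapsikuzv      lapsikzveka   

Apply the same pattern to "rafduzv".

gitabluvn and rarnuwrafn both end in -n yet inflect differently (gitabluvnovi, rarnuwrfneka), so the final letter is not what conditions the rule; the second-to-last letter is.
"rafduzv" has second-to-last letter 'z'. The stems whose second-to-last letter is 'z' (likihozv → likihzveka, lapsikuzv → lapsikzveka) delete the last vowel and add -eka.
The other patterns: stems whose second-to-last letter is 'l' repeat the first consonant+vowel as a prefix; stems whose second-to-last letter is 'v' add -ovi; stems whose second-to-last letter is 's' add no- … -esh around the stem.
So rafduzv → rafdzveka.

rafdzveka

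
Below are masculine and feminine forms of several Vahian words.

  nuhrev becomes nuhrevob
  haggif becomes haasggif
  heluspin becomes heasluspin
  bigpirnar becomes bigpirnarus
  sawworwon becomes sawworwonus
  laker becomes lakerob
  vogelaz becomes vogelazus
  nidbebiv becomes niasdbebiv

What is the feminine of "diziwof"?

sawworwon and heluspin both end in -n yet inflect differently (sawworwonus, heasluspin), so the final letter is not what conditions the rule; the last vowel is.
"diziwof" has last vowel 'o'. The one such stem in the data (sawworwon → sawworwonus) adds -us, so the same rule applies.
So diziwof → diziwofus.

diziwofus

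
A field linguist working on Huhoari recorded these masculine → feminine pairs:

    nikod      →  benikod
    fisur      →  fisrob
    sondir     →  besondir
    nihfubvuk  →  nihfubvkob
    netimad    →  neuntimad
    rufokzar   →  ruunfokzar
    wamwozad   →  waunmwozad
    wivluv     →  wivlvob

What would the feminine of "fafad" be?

rufokzar and fisur both end in -r yet inflect differently (ruunfokzar, fisrob), so the final letter is not what conditions the rule; the last vowel is.
"fafad" has last vowel 'a'. The stems whose last vowel is 'a' (wamwozad → waunmwozad, netimad → neuntimad, rufokzar → ruunfokzar) insert -un- after the first vowel.
So fafad → faunfad.

faunfad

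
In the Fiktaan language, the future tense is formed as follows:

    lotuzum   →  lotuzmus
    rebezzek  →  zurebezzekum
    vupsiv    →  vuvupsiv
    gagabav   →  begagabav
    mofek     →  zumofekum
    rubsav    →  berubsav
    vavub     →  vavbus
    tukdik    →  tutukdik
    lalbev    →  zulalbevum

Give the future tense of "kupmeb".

gagabav and lalbev both end in -v yet inflect differently (begagabav, zulalbevum), so the final letter is not what conditions the rule; the last vowel is.
"kupmeb" has last vowel 'e'. The stems whose last vowel is 'e' (rebezzek → zurebezzekum, lalbev → zulalbevum, mofek → zumofekum) add zu- … -um around the stem.
The other patterns: stems whose last vowel is 'u' delete the last vowel and add -us; stems whose last vowel is 'a' add the prefix be-; stems whose last vowel is 'i' repeat the first consonant+vowel as a prefix.
So kupmeb → zukupmebum.

zukupmebum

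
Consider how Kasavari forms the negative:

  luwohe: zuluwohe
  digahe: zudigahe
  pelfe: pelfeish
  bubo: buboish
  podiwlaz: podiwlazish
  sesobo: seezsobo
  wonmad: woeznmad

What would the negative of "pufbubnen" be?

pufbubnenish

luwohe and pelfe both end in -e yet inflect differently (zuluwohe, pelfeish), so the final letter is not what conditions the rule; the first letter is.
"pufbubnen" begins with p-. The stems beginning with p- (pelfe → pelfeish, podiwlaz → podiwlazish) add -ish.
The other patterns: stems beginning with d- or l- add the prefix zu-; stems beginning with s- or w- insert -ez- after the first vowel.
So pufbubnen → pufbubnenish.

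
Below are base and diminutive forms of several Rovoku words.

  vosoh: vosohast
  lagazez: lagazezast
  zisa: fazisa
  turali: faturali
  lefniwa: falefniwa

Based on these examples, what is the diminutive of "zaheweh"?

zahewehast

lefniwa and lagazez both begin with l- yet inflect differently (falefniwa, lagazezast), so the first letter is not what conditions the rule; whether the stem ends in a vowel or a consonant is.
"zaheweh" ends in a consonant. The stems ending in a consonant (vosoh → vosohast, lagazez → lagazezast) add -ast.
The other pattern: stems ending in a vowel add the prefix fa-.
So zaheweh → zahewehast.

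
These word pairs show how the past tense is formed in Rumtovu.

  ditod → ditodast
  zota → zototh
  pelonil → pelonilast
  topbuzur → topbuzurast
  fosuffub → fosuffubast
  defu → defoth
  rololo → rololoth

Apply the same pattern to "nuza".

topbuzur and defu both have last vowel 'u' yet inflect differently (topbuzurast, defoth), so the last vowel is not what conditions the rule; whether the stem ends in a vowel or a consonant is.
"nuza" ends in a vowel. The stems ending in a vowel (defu → defoth, zota → zototh, rololo → rololoth) drop the final letter and add -oth.
The other pattern: stems ending in a consonant add -ast.
So nuza → nuzoth.

nuzoth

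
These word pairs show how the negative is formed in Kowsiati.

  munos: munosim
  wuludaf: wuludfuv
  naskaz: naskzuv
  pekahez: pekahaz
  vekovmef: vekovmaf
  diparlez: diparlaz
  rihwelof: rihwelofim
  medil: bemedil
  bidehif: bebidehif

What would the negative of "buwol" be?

"buwol" has last vowel 'o'. The stems whose last vowel is 'o' (rihwelof → rihwelofim, munos → munosim) add -im.
The other patterns: stems whose last vowel is 'i' add the prefix be-; stems whose last vowel is 'a' delete the last vowel and add -uv; stems whose last vowel is 'e' change the last vowel to 'a'.
So buwol → buwolim.

buwolim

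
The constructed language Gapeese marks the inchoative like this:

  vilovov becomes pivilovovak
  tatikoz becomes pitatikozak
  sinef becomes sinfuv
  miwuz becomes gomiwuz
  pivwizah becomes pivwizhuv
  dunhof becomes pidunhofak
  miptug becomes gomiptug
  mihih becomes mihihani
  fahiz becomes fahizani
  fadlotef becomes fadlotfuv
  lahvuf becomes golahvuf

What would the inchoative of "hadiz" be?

"hadiz" has last vowel 'i'. The stems whose last vowel is 'i' (fahiz → fahizani, mihih → mihihani) add -ani.
So hadiz → hadizani.

hadizani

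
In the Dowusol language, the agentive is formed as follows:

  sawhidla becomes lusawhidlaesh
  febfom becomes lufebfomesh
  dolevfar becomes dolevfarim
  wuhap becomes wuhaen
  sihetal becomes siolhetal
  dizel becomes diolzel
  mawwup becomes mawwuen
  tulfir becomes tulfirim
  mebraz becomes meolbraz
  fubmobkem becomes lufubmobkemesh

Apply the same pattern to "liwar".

dolevfar and wuhap both have last vowel 'a' yet inflect differently (dolevfarim, wuhaen), so the last vowel is not what conditions the rule; the final letter is.
"liwar" ends in -r. The stems ending in -r (dolevfar → dolevfarim, tulfir → tulfirim) add -im.
The other patterns: stems ending in -p drop the final letter and add -en; stems ending in -a or -m add lu- … -esh around the stem; stems ending in -l or -z insert -ol- after the first vowel.
So liwar → liwarim.

liwarim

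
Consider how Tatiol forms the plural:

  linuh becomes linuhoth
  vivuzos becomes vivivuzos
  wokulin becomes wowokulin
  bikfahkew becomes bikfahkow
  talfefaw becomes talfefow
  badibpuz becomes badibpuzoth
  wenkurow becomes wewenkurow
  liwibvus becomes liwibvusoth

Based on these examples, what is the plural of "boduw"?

liwibvus and vivuzos both end in -s yet inflect differently (liwibvusoth, vivivuzos), so the final letter is not what conditions the rule; the last vowel is.
"boduw" has last vowel 'u'. The stems whose last vowel is 'u' (badibpuz → badibpuzoth, liwibvus → liwibvusoth, linuh → linuhoth) add -oth.
The other patterns: stems whose last vowel is 'a' or 'e' change the last vowel to 'o'; stems whose last vowel is 'i' or 'o' repeat the first consonant+vowel as a prefix.
So boduw → boduwoth.

boduwoth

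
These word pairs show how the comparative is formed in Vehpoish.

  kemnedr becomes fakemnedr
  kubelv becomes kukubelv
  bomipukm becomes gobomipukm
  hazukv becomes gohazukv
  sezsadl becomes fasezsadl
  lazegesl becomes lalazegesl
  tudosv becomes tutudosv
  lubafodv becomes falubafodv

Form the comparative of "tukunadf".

fatukunadf

hazukv and lubafodv both end in -v yet inflect differently (gohazukv, falubafodv), so the final letter is not what conditions the rule; the second-to-last letter is.
"tukunadf" has second-to-last letter 'd'. The stems whose second-to-last letter is 'd' (kemnedr → fakemnedr, lubafodv → falubafodv, sezsadl → fasezsadl) add the prefix fa-.
So tukunadf → fatukunadf.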